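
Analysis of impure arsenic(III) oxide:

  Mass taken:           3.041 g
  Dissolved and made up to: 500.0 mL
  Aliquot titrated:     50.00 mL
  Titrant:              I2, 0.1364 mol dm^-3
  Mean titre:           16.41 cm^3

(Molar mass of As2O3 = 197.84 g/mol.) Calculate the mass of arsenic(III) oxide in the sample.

As2O3 + 2 I2 + 2 H2O → As2O5 + 4 HI
n(I2) per titration = 0.01641 × 0.1364 = 2.238 × 10^-3 mol
From the 1:2 ratio, n(As2O3) in each aliquot = 1/2 × 2.238 × 10^-3 = 1.119 × 10^-3 mol
n(As2O3) in the whole flask = 1.119 × 10^-3 × 500.0/50.00 = 0.01119 mol
mass of As2O3 = 0.01119 × 197.84 = 2.214 g

2.214 g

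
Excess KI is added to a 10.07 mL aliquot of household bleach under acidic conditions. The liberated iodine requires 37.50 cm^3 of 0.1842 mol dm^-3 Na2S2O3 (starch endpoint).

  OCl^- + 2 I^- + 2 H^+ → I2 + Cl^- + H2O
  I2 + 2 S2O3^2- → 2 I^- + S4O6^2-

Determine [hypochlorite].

n(S2O3^2-) = 0.03750 × 0.1842 = 6.907 × 10^-3 mol
n(I2) = n(S2O3^2-)/2 = 3.454 × 10^-3 mol
n(OCl^-) in the aliquot = 3.454 × 10^-3 mol (1:1 ratio)
[OCl^-] = 3.454 × 10^-3 / 0.01007 = 0.3430 mol/L

0.3430 mol/L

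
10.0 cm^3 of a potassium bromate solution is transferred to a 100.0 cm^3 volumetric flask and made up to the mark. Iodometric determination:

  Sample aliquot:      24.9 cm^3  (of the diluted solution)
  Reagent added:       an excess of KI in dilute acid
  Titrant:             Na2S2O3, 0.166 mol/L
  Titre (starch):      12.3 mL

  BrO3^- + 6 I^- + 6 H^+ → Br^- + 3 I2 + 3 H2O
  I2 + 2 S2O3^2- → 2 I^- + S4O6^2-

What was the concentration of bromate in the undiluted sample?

0.137 mol/L

n(S2O3^2-) = 0.0123 × 0.166 = 2.04 × 10^-3 mol
n(I2) = n(S2O3^2-)/2 = 1.02 × 10^-3 mol
From the 1:3 ratio, n(BrO3^-) in the aliquot = 1/3 × 1.02 × 10^-3 = 3.40 × 10^-4 mol
[BrO3^-]_dilute = 3.40 × 10^-4 / 0.0249 = 0.0137 mol/L
[BrO3^-]_original = 0.0137 × 100.0/10.0 = 0.137 mol/L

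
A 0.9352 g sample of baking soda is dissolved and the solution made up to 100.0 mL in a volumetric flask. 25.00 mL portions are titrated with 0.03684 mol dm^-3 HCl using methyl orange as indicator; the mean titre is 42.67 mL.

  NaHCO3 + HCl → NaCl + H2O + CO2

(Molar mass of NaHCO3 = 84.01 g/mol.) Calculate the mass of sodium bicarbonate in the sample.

n(HCl) per titration = 0.04267 × 0.03684 = 1.572 × 10^-3 mol
n(NaHCO3) in each aliquot = 1.572 × 10^-3 mol (1:1 ratio)
n(NaHCO3) in the whole flask = 1.572 × 10^-3 × 100.0/25.00 = 6.288 × 10^-3 mol
mass of NaHCO3 = 6.288 × 10^-3 × 84.01 = 0.5282 g

0.5282 g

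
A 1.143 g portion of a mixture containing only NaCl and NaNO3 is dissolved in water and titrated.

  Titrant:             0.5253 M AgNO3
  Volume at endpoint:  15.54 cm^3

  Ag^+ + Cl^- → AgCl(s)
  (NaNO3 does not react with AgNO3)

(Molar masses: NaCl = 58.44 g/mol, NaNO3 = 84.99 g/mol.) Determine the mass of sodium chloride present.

n(AgNO3) = 0.01554 × 0.5253 = 8.163 × 10^-3 mol
Let x = n(NaCl), y = n(NaNO3).
Titrant: 1x = 8.163 × 10^-3;  mass: 58.44x + 84.99y = 1.143
Solving, x = 8.163 × 10^-3 mol, y = 7.836 × 10^-3 mol
mass of NaCl = 8.163 × 10^-3 × 58.44 = 0.4771 g

0.4771 g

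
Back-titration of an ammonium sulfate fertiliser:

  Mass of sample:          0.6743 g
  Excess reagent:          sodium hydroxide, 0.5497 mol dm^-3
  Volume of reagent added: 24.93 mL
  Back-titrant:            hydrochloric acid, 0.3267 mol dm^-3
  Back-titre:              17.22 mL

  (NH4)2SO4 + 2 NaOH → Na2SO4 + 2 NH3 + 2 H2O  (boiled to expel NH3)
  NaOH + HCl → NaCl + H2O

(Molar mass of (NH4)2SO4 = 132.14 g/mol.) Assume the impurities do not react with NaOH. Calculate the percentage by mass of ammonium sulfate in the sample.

79.15 %

n(NaOH) added = 0.02493 × 0.5497 = 0.01370 mol
n(HCl) used in back-titration = 0.01722 × 0.3267 = 5.626 × 10^-3 mol
n(NaOH) left over = 5.626 × 10^-3 mol (1:1 ratio)
n(NaOH) consumed by analyte = 0.01370 − 5.626 × 10^-3 = 8.078 × 10^-3 mol
From the 1:2 ratio, n((NH4)2SO4) = 1/2 × 8.078 × 10^-3 = 4.039 × 10^-3 mol
mass of (NH4)2SO4 = 4.039 × 10^-3 × 132.14 = 0.5337 g
% (NH4)2SO4 = 0.5337 / 0.6743 × 100 = 79.15 %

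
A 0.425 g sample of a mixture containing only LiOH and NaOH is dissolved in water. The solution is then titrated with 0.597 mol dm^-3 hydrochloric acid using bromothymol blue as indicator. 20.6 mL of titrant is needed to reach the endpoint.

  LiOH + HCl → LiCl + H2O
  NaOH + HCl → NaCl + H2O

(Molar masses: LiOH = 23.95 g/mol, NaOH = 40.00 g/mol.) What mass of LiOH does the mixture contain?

0.0999 g

n(HCl) = 0.0206 × 0.597 = 0.0123 mol
Let x = n(LiOH), y = n(NaOH).
Titrant: 1x + 1y = 0.0123;  mass: 23.95x + 40.00y = 0.425
Solving, x = 4.17 × 10^-3 mol, y = 8.13 × 10^-3 mol
mass of LiOH = 4.17 × 10^-3 × 23.95 = 0.0999 g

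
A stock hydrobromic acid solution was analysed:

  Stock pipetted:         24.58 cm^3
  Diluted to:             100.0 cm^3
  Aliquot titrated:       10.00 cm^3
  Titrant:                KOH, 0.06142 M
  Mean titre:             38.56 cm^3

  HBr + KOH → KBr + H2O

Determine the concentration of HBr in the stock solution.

0.9635 M

n(KOH) = 0.03856 × 0.06142 = 2.368 × 10^-3 mol
n(HBr) in the aliquot = 2.368 × 10^-3 mol (1:1 ratio)
[HBr]_dilute = 2.368 × 10^-3 / 0.01000 = 0.2368 mol/L
Dilution factor = 100.0 / 24.58 = 4.068
[HBr]_stock = 0.2368 × 4.068 = 0.9635 mol/L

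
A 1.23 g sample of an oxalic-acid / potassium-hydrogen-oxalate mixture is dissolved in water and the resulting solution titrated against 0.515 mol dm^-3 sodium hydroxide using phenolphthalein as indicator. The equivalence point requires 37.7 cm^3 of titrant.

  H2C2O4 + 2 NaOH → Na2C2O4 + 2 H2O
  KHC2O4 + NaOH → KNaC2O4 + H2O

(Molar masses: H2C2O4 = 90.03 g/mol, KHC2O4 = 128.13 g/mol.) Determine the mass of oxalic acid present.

n(NaOH) = 0.0377 × 0.515 = 0.0194 mol
Let x = n(H2C2O4), y = n(KHC2O4).
Titrant: 2x + 1y = 0.0194;  mass: 90.03x + 128.13y = 1.23
Solving, x = 7.57 × 10^-3 mol, y = 4.28 × 10^-3 mol
mass of H2C2O4 = 7.57 × 10^-3 × 90.03 = 0.681 g

0.681 g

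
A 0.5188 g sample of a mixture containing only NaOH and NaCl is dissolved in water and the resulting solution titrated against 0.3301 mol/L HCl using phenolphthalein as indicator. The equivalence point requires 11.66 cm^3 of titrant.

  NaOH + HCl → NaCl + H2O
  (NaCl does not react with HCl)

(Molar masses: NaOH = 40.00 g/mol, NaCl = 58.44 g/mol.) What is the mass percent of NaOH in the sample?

29.68 %

n(HCl) = 0.01166 × 0.3301 = 3.849 × 10^-3 mol
Let x = n(NaOH), y = n(NaCl).
Titrant: 1x = 3.849 × 10^-3;  mass: 40.00x + 58.44y = 0.5188
Solving, x = 3.849 × 10^-3 mol, y = 6.243 × 10^-3 mol
mass of NaOH = 3.849 × 10^-3 × 40.00 = 0.1540 g
% NaOH = 0.1540 / 0.5188 × 100 = 29.68 %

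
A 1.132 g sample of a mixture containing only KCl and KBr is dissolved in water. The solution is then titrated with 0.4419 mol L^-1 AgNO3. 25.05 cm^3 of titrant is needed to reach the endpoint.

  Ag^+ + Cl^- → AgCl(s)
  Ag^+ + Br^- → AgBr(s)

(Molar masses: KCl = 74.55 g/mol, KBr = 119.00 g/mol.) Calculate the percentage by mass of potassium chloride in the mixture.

27.45 %

n(AgNO3) = 0.02505 × 0.4419 = 0.01107 mol
Let x = n(KCl), y = n(KBr).
Titrant: 1x + 1y = 0.01107;  mass: 74.55x + 119.00y = 1.132
Solving, x = 4.168 × 10^-3 mol, y = 6.901 × 10^-3 mol
mass of KCl = 4.168 × 10^-3 × 74.55 = 0.3107 g
% KCl = 0.3107 / 1.132 × 100 = 27.45 %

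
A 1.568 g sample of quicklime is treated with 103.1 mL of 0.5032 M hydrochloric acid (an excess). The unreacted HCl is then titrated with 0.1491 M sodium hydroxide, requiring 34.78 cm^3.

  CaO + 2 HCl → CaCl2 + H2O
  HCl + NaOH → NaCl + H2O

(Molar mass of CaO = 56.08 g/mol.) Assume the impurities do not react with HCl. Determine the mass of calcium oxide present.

n(HCl) added = 0.1031 × 0.5032 = 0.05188 mol
n(NaOH) used in back-titration = 0.03478 × 0.1491 = 5.186 × 10^-3 mol
n(HCl) left over = 5.186 × 10^-3 mol (1:1 ratio)
n(HCl) consumed by analyte = 0.05188 − 5.186 × 10^-3 = 0.04669 mol
From the 1:2 ratio, n(CaO) = 1/2 × 0.04669 = 0.02335 mol
mass of CaO = 0.02335 × 56.08 = 1.309 g

1.309 g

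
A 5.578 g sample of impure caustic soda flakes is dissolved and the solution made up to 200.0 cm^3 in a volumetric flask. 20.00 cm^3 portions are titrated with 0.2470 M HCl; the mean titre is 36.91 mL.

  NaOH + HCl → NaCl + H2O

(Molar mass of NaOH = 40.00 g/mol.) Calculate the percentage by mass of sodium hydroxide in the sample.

65.38 %

n(HCl) per titration = 0.03691 × 0.2470 = 9.117 × 10^-3 mol
n(NaOH) in each aliquot = 9.117 × 10^-3 mol (1:1 ratio)
n(NaOH) in the whole flask = 9.117 × 10^-3 × 200.0/20.00 = 0.09117 mol
mass of NaOH = 0.09117 × 40.00 = 3.647 g
% NaOH = 3.647 / 5.578 × 100 = 65.38 %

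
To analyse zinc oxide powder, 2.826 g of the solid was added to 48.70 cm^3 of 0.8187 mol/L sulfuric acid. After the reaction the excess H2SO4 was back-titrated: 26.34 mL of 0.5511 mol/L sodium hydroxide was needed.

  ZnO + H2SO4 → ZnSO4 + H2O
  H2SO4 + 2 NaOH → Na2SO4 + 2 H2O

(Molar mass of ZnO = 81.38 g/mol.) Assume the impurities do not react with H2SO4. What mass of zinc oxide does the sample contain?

2.654 g

n(H2SO4) added = 0.04870 × 0.8187 = 0.03987 mol
n(NaOH) used in back-titration = 0.02634 × 0.5511 = 0.01452 mol
From the 1:2 ratio, n(H2SO4) left over = 1/2 × 0.01452 = 7.258 × 10^-3 mol
n(H2SO4) consumed by analyte = 0.03987 − 7.258 × 10^-3 = 0.03261 mol
n(ZnO) = 0.03261 mol (1:1 ratio)
mass of ZnO = 0.03261 × 81.38 = 2.654 g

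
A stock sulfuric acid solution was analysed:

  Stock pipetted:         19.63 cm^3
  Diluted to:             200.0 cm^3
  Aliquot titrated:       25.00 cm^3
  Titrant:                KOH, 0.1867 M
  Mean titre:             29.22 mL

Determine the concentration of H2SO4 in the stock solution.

H2SO4 + 2 KOH → K2SO4 + 2 H2O
n(KOH) = 0.02922 × 0.1867 = 5.455 × 10^-3 mol
From the 1:2 ratio, n(H2SO4) in the aliquot = 1/2 × 5.455 × 10^-3 = 2.728 × 10^-3 mol
[H2SO4]_dilute = 2.728 × 10^-3 / 0.02500 = 0.1091 mol/L
Dilution factor = 200.0 / 19.63 = 10.19
[H2SO4]_stock = 0.1091 × 10.19 = 1.112 mol/L

1.112 M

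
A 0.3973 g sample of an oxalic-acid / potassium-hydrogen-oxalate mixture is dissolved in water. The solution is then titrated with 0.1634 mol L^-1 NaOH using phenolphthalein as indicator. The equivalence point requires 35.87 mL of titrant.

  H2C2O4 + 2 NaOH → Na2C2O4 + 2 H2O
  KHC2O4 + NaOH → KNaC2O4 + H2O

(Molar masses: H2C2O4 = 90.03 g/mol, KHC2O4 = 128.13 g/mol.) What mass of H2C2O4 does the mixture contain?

n(NaOH) = 0.03587 × 0.1634 = 5.861 × 10^-3 mol
Let x = n(H2C2O4), y = n(KHC2O4).
Titrant: 2x + 1y = 5.861 × 10^-3;  mass: 90.03x + 128.13y = 0.3973
Solving, x = 2.128 × 10^-3 mol, y = 1.606 × 10^-3 mol
mass of H2C2O4 = 2.128 × 10^-3 × 90.03 = 0.1916 g

0.1916 g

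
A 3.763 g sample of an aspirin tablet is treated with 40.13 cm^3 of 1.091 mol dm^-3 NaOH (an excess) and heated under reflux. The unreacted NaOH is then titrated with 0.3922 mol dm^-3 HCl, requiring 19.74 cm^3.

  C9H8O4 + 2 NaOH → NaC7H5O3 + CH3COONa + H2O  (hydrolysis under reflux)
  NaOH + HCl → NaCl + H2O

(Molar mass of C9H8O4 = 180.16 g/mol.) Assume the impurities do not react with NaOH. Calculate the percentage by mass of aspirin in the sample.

86.27 %

n(NaOH) added = 0.04013 × 1.091 = 0.04378 mol
n(HCl) used in back-titration = 0.01974 × 0.3922 = 7.742 × 10^-3 mol
n(NaOH) left over = 7.742 × 10^-3 mol (1:1 ratio)
n(NaOH) consumed by analyte = 0.04378 − 7.742 × 10^-3 = 0.03604 mol
From the 1:2 ratio, n(C9H8O4) = 1/2 × 0.03604 = 0.01802 mol
mass of C9H8O4 = 0.01802 × 180.16 = 3.246 g
% C9H8O4 = 3.246 / 3.763 × 100 = 86.27 %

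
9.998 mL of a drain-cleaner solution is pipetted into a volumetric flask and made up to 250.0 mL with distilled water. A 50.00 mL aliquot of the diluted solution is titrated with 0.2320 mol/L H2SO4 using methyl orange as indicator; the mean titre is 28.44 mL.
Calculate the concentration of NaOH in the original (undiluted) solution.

2 NaOH + H2SO4 → Na2SO4 + 2 H2O
n(H2SO4) = 0.02844 × 0.2320 = 6.598 × 10^-3 mol
From the 2:1 ratio, n(NaOH) in the aliquot = 2/1 × 6.598 × 10^-3 = 0.01320 mol
[NaOH]_dilute = 0.01320 / 0.05000 = 0.2639 mol/L
Dilution factor = 250.0 / 9.998 = 25.01
[NaOH]_stock = 0.2639 × 25.01 = 6.599 mol/L

6.599 mol/L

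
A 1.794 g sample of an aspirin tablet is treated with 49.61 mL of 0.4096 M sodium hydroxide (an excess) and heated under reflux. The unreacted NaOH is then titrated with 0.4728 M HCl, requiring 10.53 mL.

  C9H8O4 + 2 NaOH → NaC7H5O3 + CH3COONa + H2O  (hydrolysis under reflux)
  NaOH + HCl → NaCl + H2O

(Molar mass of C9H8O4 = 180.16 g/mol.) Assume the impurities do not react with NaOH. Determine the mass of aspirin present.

1.382 g

n(NaOH) added = 0.04961 × 0.4096 = 0.02032 mol
n(HCl) used in back-titration = 0.01053 × 0.4728 = 4.979 × 10^-3 mol
n(NaOH) left over = 4.979 × 10^-3 mol (1:1 ratio)
n(NaOH) consumed by analyte = 0.02032 − 4.979 × 10^-3 = 0.01534 mol
From the 1:2 ratio, n(C9H8O4) = 1/2 × 0.01534 = 7.671 × 10^-3 mol
mass of C9H8O4 = 7.671 × 10^-3 × 180.16 = 1.382 g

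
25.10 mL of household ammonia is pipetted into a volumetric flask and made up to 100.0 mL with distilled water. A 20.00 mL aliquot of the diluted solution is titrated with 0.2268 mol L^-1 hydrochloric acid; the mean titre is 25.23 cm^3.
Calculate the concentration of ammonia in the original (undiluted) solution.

NH3 + HCl → NH4Cl
n(HCl) = 0.02523 × 0.2268 = 5.722 × 10^-3 mol
n(NH3) in the aliquot = 5.722 × 10^-3 mol (1:1 ratio)
[NH3]_dilute = 5.722 × 10^-3 / 0.02000 = 0.2861 mol/L
Dilution factor = 100.0 / 25.10 = 3.984
[NH3]_stock = 0.2861 × 3.984 = 1.140 mol/L

1.140 mol/L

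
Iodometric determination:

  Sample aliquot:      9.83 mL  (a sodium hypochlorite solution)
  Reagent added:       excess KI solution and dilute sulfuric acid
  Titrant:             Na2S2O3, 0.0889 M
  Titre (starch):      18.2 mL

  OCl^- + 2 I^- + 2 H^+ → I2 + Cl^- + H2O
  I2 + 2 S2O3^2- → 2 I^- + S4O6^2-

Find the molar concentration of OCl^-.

0.0823 M

n(S2O3^2-) = 0.0182 × 0.0889 = 1.62 × 10^-3 mol
n(I2) = n(S2O3^2-)/2 = 8.09 × 10^-4 mol
n(OCl^-) in the aliquot = 8.09 × 10^-4 mol (1:1 ratio)
[OCl^-] = 8.09 × 10^-4 / 0.00983 = 0.0823 mol/L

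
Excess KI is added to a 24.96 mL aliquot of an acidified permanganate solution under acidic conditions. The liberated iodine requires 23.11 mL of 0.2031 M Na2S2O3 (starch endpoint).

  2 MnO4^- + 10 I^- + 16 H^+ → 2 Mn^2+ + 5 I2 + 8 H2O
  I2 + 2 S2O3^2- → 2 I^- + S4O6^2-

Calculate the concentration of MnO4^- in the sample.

n(S2O3^2-) = 0.02311 × 0.2031 = 4.694 × 10^-3 mol
n(I2) = n(S2O3^2-)/2 = 2.347 × 10^-3 mol
From the 2:5 ratio, n(MnO4^-) in the aliquot = 2/5 × 2.347 × 10^-3 = 9.387 × 10^-4 mol
[MnO4^-] = 9.387 × 10^-4 / 0.02496 = 0.03761 mol/L

0.03761 M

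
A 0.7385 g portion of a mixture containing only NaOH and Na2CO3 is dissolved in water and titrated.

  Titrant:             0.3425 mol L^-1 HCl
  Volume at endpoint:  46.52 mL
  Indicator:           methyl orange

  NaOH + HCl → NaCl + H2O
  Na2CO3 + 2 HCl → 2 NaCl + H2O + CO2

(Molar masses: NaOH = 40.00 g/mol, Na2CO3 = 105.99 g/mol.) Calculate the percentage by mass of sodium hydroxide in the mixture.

n(HCl) = 0.04652 × 0.3425 = 0.01593 mol
Let x = n(NaOH), y = n(Na2CO3).
Titrant: 1x + 2y = 0.01593;  mass: 40.00x + 105.99y = 0.7385
Solving, x = 8.147 × 10^-3 mol, y = 3.893 × 10^-3 mol
mass of NaOH = 8.147 × 10^-3 × 40.00 = 0.3259 g
% NaOH = 0.3259 / 0.7385 × 100 = 44.13 %

44.13 %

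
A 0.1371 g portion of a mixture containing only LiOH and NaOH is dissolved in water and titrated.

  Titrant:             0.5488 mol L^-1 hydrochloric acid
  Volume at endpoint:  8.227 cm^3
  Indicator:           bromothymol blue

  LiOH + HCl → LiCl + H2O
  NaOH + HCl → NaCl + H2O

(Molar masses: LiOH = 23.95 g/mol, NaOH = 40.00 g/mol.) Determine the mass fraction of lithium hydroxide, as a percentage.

n(HCl) = 0.008227 × 0.5488 = 4.515 × 10^-3 mol
Let x = n(LiOH), y = n(NaOH).
Titrant: 1x + 1y = 4.515 × 10^-3;  mass: 23.95x + 40.00y = 0.1371
Solving, x = 2.710 × 10^-3 mol, y = 1.805 × 10^-3 mol
mass of LiOH = 2.710 × 10^-3 × 23.95 = 0.06491 g
% LiOH = 0.06491 / 0.1371 × 100 = 47.34 %

47.34 %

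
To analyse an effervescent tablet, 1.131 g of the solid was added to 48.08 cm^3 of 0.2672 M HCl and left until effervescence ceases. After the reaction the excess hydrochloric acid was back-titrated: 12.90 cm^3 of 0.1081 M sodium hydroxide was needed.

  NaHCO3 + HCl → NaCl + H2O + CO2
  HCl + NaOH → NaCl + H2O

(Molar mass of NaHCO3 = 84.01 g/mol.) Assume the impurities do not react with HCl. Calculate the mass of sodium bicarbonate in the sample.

n(HCl) added = 0.04808 × 0.2672 = 0.01285 mol
n(NaOH) used in back-titration = 0.01290 × 0.1081 = 1.394 × 10^-3 mol
n(HCl) left over = 1.394 × 10^-3 mol (1:1 ratio)
n(HCl) consumed by analyte = 0.01285 − 1.394 × 10^-3 = 0.01145 mol
n(NaHCO3) = 0.01145 mol (1:1 ratio)
mass of NaHCO3 = 0.01145 × 84.01 = 0.9621 g

0.9621 g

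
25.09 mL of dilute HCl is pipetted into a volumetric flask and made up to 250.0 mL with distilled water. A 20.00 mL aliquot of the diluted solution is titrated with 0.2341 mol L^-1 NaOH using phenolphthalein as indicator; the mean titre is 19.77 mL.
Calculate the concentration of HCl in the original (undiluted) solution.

2.306 mol/L

HCl + NaOH → NaCl + H2O
n(NaOH) = 0.01977 × 0.2341 = 4.628 × 10^-3 mol
n(HCl) in the aliquot = 4.628 × 10^-3 mol (1:1 ratio)
[HCl]_dilute = 4.628 × 10^-3 / 0.02000 = 0.2314 mol/L
Dilution factor = 250.0 / 25.09 = 9.964
[HCl]_stock = 0.2314 × 9.964 = 2.306 mol/L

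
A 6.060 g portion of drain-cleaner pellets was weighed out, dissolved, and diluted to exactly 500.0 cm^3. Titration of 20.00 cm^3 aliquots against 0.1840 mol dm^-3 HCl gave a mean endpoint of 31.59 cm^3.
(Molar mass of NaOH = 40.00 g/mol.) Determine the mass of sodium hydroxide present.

5.813 g

NaOH + HCl → NaCl + H2O
n(HCl) per titration = 0.03159 × 0.1840 = 5.813 × 10^-3 mol
n(NaOH) in each aliquot = 5.813 × 10^-3 mol (1:1 ratio)
n(NaOH) in the whole flask = 5.813 × 10^-3 × 500.0/20.00 = 0.1453 mol
mass of NaOH = 0.1453 × 40.00 = 5.813 g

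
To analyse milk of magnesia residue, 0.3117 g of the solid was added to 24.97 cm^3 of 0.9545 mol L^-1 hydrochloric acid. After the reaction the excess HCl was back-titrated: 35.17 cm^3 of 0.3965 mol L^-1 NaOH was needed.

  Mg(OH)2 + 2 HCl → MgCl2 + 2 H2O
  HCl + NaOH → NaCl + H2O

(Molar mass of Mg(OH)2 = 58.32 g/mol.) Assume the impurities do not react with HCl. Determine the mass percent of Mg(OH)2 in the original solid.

92.51 %

n(HCl) added = 0.02497 × 0.9545 = 0.02383 mol
n(NaOH) used in back-titration = 0.03517 × 0.3965 = 0.01394 mol
n(HCl) left over = 0.01394 mol (1:1 ratio)
n(HCl) consumed by analyte = 0.02383 − 0.01394 = 9.889 × 10^-3 mol
From the 1:2 ratio, n(Mg(OH)2) = 1/2 × 9.889 × 10^-3 = 4.944 × 10^-3 mol
mass of Mg(OH)2 = 4.944 × 10^-3 × 58.32 = 0.2884 g
% Mg(OH)2 = 0.2884 / 0.3117 × 100 = 92.51 %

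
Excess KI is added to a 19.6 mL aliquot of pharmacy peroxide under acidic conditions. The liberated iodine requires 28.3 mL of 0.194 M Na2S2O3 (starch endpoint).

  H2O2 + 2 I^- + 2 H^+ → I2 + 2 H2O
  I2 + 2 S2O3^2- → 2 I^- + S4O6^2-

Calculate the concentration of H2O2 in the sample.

n(S2O3^2-) = 0.0283 × 0.194 = 5.49 × 10^-3 mol
n(I2) = n(S2O3^2-)/2 = 2.75 × 10^-3 mol
n(H2O2) in the aliquot = 2.75 × 10^-3 mol (1:1 ratio)
[H2O2] = 2.75 × 10^-3 / 0.0196 = 0.140 mol/L

0.140 M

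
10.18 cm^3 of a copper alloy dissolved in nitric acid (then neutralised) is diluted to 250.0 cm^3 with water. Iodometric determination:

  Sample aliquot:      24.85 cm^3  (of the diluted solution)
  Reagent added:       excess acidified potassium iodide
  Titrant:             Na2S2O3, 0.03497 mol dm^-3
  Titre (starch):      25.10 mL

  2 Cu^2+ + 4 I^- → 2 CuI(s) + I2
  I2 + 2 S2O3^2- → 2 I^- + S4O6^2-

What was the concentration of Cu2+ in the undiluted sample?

n(S2O3^2-) = 0.02510 × 0.03497 = 8.777 × 10^-4 mol
n(I2) = n(S2O3^2-)/2 = 4.389 × 10^-4 mol
From the 2:1 ratio, n(Cu2+) in the aliquot = 2/1 × 4.389 × 10^-4 = 8.777 × 10^-4 mol
[Cu2+]_dilute = 8.777 × 10^-4 / 0.02485 = 0.03532 mol/L
[Cu2+]_original = 0.03532 × 250.0/10.18 = 0.8674 mol/L

0.8674 mol/L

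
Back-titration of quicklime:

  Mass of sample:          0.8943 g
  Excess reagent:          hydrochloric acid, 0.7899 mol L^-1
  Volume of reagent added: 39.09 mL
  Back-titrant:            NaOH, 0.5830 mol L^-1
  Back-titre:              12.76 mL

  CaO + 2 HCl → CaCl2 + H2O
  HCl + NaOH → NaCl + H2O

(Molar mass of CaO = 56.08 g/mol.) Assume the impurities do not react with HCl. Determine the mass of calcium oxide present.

0.6572 g

n(HCl) added = 0.03909 × 0.7899 = 0.03088 mol
n(NaOH) used in back-titration = 0.01276 × 0.5830 = 7.439 × 10^-3 mol
n(HCl) left over = 7.439 × 10^-3 mol (1:1 ratio)
n(HCl) consumed by analyte = 0.03088 − 7.439 × 10^-3 = 0.02344 mol
From the 1:2 ratio, n(CaO) = 1/2 × 0.02344 = 0.01172 mol
mass of CaO = 0.01172 × 56.08 = 0.6572 g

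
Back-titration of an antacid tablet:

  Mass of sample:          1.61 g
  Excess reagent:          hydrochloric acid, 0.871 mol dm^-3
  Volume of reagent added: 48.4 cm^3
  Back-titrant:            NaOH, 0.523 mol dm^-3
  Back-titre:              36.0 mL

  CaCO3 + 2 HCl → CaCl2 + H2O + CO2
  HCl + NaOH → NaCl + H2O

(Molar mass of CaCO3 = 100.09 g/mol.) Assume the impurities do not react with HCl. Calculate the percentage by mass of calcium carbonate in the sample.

72.5 %

n(HCl) added = 0.0484 × 0.871 = 0.0422 mol
n(NaOH) used in back-titration = 0.0360 × 0.523 = 0.0188 mol
n(HCl) left over = 0.0188 mol (1:1 ratio)
n(HCl) consumed by analyte = 0.0422 − 0.0188 = 0.0233 mol
From the 1:2 ratio, n(CaCO3) = 1/2 × 0.0233 = 0.0117 mol
mass of CaCO3 = 0.0117 × 100.09 = 1.17 g
% CaCO3 = 1.17 / 1.61 × 100 = 72.5 %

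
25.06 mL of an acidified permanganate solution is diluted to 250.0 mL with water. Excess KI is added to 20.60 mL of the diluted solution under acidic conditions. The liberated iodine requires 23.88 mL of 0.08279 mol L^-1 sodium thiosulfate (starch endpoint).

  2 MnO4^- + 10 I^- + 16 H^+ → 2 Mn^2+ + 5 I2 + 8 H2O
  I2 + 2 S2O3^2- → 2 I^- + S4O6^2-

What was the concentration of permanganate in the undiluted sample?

n(S2O3^2-) = 0.02388 × 0.08279 = 1.977 × 10^-3 mol
n(I2) = n(S2O3^2-)/2 = 9.885 × 10^-4 mol
From the 2:5 ratio, n(MnO4^-) in the aliquot = 2/5 × 9.885 × 10^-4 = 3.954 × 10^-4 mol
[MnO4^-]_dilute = 3.954 × 10^-4 / 0.02060 = 0.01919 mol/L
[MnO4^-]_original = 0.01919 × 250.0/25.06 = 0.1915 mol/L

0.1915 mol/L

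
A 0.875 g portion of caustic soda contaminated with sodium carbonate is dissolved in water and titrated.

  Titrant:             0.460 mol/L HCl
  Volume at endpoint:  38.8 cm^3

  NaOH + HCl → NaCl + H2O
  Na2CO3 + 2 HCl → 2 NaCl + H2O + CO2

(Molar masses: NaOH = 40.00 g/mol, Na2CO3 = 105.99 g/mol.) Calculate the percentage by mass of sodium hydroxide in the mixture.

n(HCl) = 0.0388 × 0.460 = 0.0178 mol
Let x = n(NaOH), y = n(Na2CO3).
Titrant: 1x + 2y = 0.0178;  mass: 40.00x + 105.99y = 0.875
Solving, x = 5.45 × 10^-3 mol, y = 6.20 × 10^-3 mol
mass of NaOH = 5.45 × 10^-3 × 40.00 = 0.218 g
% NaOH = 0.218 / 0.875 × 100 = 24.9 %

24.9 %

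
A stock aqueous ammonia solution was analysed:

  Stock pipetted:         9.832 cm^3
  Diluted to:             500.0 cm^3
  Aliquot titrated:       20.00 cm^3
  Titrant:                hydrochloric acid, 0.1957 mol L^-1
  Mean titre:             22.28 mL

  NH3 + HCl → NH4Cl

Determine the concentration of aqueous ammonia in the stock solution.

n(HCl) = 0.02228 × 0.1957 = 4.360 × 10^-3 mol
n(NH3) in the aliquot = 4.360 × 10^-3 mol (1:1 ratio)
[NH3]_dilute = 4.360 × 10^-3 / 0.02000 = 0.2180 mol/L
Dilution factor = 500.0 / 9.832 = 50.85
[NH3]_stock = 0.2180 × 50.85 = 11.09 mol/L

11.09 mol/L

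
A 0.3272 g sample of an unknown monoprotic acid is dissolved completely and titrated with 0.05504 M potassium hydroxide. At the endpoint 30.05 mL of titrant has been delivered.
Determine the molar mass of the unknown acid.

n(KOH) = 0.03005 L × 0.05504 mol/L = 1.654 × 10^-3 mol
n(HA) = 1.654 × 10^-3 mol (1:1 ratio)
M = m / n = 0.3272 g / 1.654 × 10^-3 mol = 197.8 g/mol

197.8 g/mol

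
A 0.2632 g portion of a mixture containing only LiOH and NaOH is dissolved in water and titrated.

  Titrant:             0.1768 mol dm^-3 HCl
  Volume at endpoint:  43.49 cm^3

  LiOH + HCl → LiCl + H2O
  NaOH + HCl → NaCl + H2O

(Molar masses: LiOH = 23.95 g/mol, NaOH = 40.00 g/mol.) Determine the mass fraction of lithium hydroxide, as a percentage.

n(HCl) = 0.04349 × 0.1768 = 7.689 × 10^-3 mol
Let x = n(LiOH), y = n(NaOH).
Titrant: 1x + 1y = 7.689 × 10^-3;  mass: 23.95x + 40.00y = 0.2632
Solving, x = 2.764 × 10^-3 mol, y = 4.925 × 10^-3 mol
mass of LiOH = 2.764 × 10^-3 × 23.95 = 0.06620 g
% LiOH = 0.06620 / 0.2632 × 100 = 25.15 %

25.15 %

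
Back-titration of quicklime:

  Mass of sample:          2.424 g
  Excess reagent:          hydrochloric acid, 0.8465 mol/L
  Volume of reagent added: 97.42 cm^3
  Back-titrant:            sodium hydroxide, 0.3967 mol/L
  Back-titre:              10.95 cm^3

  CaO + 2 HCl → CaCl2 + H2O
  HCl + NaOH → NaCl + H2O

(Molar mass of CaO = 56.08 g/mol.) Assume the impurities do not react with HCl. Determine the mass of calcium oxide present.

n(HCl) added = 0.09742 × 0.8465 = 0.08247 mol
n(NaOH) used in back-titration = 0.01095 × 0.3967 = 4.344 × 10^-3 mol
n(HCl) left over = 4.344 × 10^-3 mol (1:1 ratio)
n(HCl) consumed by analyte = 0.08247 − 4.344 × 10^-3 = 0.07812 mol
From the 1:2 ratio, n(CaO) = 1/2 × 0.07812 = 0.03906 mol
mass of CaO = 0.03906 × 56.08 = 2.191 g

2.191 g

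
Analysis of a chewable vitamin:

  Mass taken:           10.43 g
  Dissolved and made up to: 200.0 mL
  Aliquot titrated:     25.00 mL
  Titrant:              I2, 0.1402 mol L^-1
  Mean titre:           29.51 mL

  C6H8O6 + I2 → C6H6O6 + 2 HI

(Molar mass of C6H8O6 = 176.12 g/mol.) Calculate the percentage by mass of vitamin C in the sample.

n(I2) per titration = 0.02951 × 0.1402 = 4.137 × 10^-3 mol
n(C6H8O6) in each aliquot = 4.137 × 10^-3 mol (1:1 ratio)
n(C6H8O6) in the whole flask = 4.137 × 10^-3 × 200.0/25.00 = 0.03310 mol
mass of C6H8O6 = 0.03310 × 176.12 = 5.829 g
% C6H8O6 = 5.829 / 10.43 × 100 = 55.89 %

55.89 %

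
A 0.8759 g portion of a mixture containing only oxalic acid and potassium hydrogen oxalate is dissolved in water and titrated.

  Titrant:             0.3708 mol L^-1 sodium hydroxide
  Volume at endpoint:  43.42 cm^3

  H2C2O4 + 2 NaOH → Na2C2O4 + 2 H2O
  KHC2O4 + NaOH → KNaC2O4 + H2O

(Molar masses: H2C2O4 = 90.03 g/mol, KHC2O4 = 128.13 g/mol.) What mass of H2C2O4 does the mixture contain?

n(NaOH) = 0.04342 × 0.3708 = 0.01610 mol
Let x = n(H2C2O4), y = n(KHC2O4).
Titrant: 2x + 1y = 0.01610;  mass: 90.03x + 128.13y = 0.8759
Solving, x = 7.141 × 10^-3 mol, y = 1.819 × 10^-3 mol
mass of H2C2O4 = 7.141 × 10^-3 × 90.03 = 0.6429 g

0.6429 g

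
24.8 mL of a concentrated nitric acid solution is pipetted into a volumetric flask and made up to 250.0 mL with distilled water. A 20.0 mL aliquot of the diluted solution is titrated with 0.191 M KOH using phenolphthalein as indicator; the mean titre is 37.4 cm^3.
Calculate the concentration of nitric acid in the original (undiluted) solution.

HNO3 + KOH → KNO3 + H2O
n(KOH) = 0.0374 × 0.191 = 7.14 × 10^-3 mol
n(HNO3) in the aliquot = 7.14 × 10^-3 mol (1:1 ratio)
[HNO3]_dilute = 7.14 × 10^-3 / 0.0200 = 0.357 mol/L
Dilution factor = 250.0 / 24.8 = 10.08
[HNO3]_stock = 0.357 × 10.08 = 3.60 mol/L

3.60 M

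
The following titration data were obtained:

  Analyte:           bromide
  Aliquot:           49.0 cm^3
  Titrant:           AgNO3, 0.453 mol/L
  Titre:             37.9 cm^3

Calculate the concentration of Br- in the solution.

Ag^+ + Br^- → AgBr(s)
n(AgNO3) = 0.0379 L × 0.453 mol/L = 0.0172 mol
n(Br-) = 0.0172 mol (1:1 mole ratio)
[Br-] = 0.0172 mol / 0.0490 L = 0.350 mol/L

0.350 mol/L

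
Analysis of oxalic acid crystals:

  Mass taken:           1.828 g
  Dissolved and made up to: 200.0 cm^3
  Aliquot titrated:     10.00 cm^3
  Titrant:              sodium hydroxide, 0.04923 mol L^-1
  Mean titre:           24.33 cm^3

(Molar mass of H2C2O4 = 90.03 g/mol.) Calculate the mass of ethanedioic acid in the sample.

H2C2O4 + 2 NaOH → Na2C2O4 + 2 H2O
n(NaOH) per titration = 0.02433 × 0.04923 = 1.198 × 10^-3 mol
From the 1:2 ratio, n(H2C2O4) in each aliquot = 1/2 × 1.198 × 10^-3 = 5.989 × 10^-4 mol
n(H2C2O4) in the whole flask = 5.989 × 10^-4 × 200.0/10.00 = 0.01198 mol
mass of H2C2O4 = 0.01198 × 90.03 = 1.078 g

1.078 g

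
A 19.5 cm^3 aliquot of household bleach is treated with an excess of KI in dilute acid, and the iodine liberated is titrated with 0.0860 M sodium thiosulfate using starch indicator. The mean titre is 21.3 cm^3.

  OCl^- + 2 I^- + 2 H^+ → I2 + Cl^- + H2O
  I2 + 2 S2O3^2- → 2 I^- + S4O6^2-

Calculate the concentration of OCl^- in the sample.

0.0470 M

n(S2O3^2-) = 0.0213 × 0.0860 = 1.83 × 10^-3 mol
n(I2) = n(S2O3^2-)/2 = 9.16 × 10^-4 mol
n(OCl^-) in the aliquot = 9.16 × 10^-4 mol (1:1 ratio)
[OCl^-] = 9.16 × 10^-4 / 0.0195 = 0.0470 mol/L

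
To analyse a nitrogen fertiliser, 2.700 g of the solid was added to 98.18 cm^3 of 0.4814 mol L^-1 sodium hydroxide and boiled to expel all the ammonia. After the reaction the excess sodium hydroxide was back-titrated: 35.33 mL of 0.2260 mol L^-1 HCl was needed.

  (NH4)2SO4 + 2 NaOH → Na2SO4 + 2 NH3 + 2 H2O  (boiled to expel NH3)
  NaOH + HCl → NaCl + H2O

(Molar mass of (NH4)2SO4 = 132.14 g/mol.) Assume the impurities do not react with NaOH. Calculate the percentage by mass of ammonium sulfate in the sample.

n(NaOH) added = 0.09818 × 0.4814 = 0.04726 mol
n(HCl) used in back-titration = 0.03533 × 0.2260 = 7.985 × 10^-3 mol
n(NaOH) left over = 7.985 × 10^-3 mol (1:1 ratio)
n(NaOH) consumed by analyte = 0.04726 − 7.985 × 10^-3 = 0.03928 mol
From the 1:2 ratio, n((NH4)2SO4) = 1/2 × 0.03928 = 0.01964 mol
mass of (NH4)2SO4 = 0.01964 × 132.14 = 2.595 g
% (NH4)2SO4 = 2.595 / 2.700 × 100 = 96.12 %

96.12 %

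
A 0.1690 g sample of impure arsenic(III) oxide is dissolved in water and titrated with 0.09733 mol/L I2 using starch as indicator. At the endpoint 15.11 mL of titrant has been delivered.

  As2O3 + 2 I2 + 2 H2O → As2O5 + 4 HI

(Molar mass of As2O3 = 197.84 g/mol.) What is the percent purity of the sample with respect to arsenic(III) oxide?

n(I2) = 0.01511 L × 0.09733 mol/L = 1.471 × 10^-3 mol
From the 1:2 ratio, n(As2O3) = 1/2 × 1.471 × 10^-3 = 7.353 × 10^-4 mol
mass of As2O3 = 7.353 × 10^-4 × 197.84 g/mol = 0.1455 g
% As2O3 = 0.1455 / 0.1690 × 100 = 86.08 %

86.08 %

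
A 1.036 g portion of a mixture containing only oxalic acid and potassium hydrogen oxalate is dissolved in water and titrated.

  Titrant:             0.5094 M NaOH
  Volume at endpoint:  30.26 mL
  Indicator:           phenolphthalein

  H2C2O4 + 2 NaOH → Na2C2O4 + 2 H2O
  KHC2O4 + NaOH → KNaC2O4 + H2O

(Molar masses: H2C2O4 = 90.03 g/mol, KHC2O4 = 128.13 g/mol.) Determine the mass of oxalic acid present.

0.5086 g

n(NaOH) = 0.03026 × 0.5094 = 0.01541 mol
Let x = n(H2C2O4), y = n(KHC2O4).
Titrant: 2x + 1y = 0.01541;  mass: 90.03x + 128.13y = 1.036
Solving, x = 5.649 × 10^-3 mol, y = 4.116 × 10^-3 mol
mass of H2C2O4 = 5.649 × 10^-3 × 90.03 = 0.5086 g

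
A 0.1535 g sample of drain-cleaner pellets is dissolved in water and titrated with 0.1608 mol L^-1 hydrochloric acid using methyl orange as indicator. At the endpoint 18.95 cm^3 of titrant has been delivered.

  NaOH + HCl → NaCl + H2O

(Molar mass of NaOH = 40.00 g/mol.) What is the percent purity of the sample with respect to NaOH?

79.40 %

n(HCl) = 0.01895 L × 0.1608 mol/L = 3.047 × 10^-3 mol
n(NaOH) = 3.047 × 10^-3 mol (1:1 ratio)
mass of NaOH = 3.047 × 10^-3 × 40.00 g/mol = 0.1219 g
% NaOH = 0.1219 / 0.1535 × 100 = 79.40 %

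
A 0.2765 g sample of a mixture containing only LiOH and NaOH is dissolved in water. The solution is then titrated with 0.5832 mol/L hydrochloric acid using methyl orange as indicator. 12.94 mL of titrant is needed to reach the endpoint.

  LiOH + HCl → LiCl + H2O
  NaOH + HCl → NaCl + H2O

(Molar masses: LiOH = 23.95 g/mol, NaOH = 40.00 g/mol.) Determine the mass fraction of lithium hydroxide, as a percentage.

n(HCl) = 0.01294 × 0.5832 = 7.547 × 10^-3 mol
Let x = n(LiOH), y = n(NaOH).
Titrant: 1x + 1y = 7.547 × 10^-3;  mass: 23.95x + 40.00y = 0.2765
Solving, x = 1.580 × 10^-3 mol, y = 5.966 × 10^-3 mol
mass of LiOH = 1.580 × 10^-3 × 23.95 = 0.03785 g
% LiOH = 0.03785 / 0.2765 × 100 = 13.69 %

13.69 %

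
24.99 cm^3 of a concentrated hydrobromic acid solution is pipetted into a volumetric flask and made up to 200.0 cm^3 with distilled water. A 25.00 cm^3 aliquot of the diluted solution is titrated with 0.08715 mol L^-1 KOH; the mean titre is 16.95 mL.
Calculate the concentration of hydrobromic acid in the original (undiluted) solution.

HBr + KOH → KBr + H2O
n(KOH) = 0.01695 × 0.08715 = 1.477 × 10^-3 mol
n(HBr) in the aliquot = 1.477 × 10^-3 mol (1:1 ratio)
[HBr]_dilute = 1.477 × 10^-3 / 0.02500 = 0.05909 mol/L
Dilution factor = 200.0 / 24.99 = 8.003
[HBr]_stock = 0.05909 × 8.003 = 0.4729 mol/L

0.4729 mol/L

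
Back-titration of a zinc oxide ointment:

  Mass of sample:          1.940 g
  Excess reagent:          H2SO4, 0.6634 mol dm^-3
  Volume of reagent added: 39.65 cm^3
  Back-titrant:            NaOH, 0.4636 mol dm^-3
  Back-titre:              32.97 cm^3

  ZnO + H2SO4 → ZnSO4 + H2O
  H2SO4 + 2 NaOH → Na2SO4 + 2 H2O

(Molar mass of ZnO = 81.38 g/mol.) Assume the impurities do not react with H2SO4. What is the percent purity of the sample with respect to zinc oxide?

n(H2SO4) added = 0.03965 × 0.6634 = 0.02630 mol
n(NaOH) used in back-titration = 0.03297 × 0.4636 = 0.01528 mol
From the 1:2 ratio, n(H2SO4) left over = 1/2 × 0.01528 = 7.642 × 10^-3 mol
n(H2SO4) consumed by analyte = 0.02630 − 7.642 × 10^-3 = 0.01866 mol
n(ZnO) = 0.01866 mol (1:1 ratio)
mass of ZnO = 0.01866 × 81.38 = 1.519 g
% ZnO = 1.519 / 1.940 × 100 = 78.28 %

78.28 %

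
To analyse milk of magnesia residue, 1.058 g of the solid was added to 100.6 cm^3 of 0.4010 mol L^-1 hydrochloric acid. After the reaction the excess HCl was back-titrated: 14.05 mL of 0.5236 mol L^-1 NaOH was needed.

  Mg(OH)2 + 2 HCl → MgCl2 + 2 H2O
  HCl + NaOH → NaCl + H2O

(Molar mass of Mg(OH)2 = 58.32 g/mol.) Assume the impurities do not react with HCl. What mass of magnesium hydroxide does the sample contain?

0.9618 g

n(HCl) added = 0.1006 × 0.4010 = 0.04034 mol
n(NaOH) used in back-titration = 0.01405 × 0.5236 = 7.357 × 10^-3 mol
n(HCl) left over = 7.357 × 10^-3 mol (1:1 ratio)
n(HCl) consumed by analyte = 0.04034 − 7.357 × 10^-3 = 0.03298 mol
From the 1:2 ratio, n(Mg(OH)2) = 1/2 × 0.03298 = 0.01649 mol
mass of Mg(OH)2 = 0.01649 × 58.32 = 0.9618 g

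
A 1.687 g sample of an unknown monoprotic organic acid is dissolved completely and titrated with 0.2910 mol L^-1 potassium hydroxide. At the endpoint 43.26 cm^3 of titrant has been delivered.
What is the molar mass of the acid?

n(KOH) = 0.04326 L × 0.2910 mol/L = 0.01259 mol
n(HA) = 0.01259 mol (1:1 ratio)
M = m / n = 1.687 g / 0.01259 mol = 134.0 g/mol

134.0 g/mol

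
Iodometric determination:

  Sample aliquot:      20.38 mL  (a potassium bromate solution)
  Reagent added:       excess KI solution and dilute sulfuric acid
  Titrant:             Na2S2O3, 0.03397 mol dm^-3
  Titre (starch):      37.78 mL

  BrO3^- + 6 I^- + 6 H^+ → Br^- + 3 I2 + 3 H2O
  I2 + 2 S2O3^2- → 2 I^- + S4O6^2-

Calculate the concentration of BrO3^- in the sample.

0.01050 mol/L

n(S2O3^2-) = 0.03778 × 0.03397 = 1.283 × 10^-3 mol
n(I2) = n(S2O3^2-)/2 = 6.417 × 10^-4 mol
From the 1:3 ratio, n(BrO3^-) in the aliquot = 1/3 × 6.417 × 10^-4 = 2.139 × 10^-4 mol
[BrO3^-] = 2.139 × 10^-4 / 0.02038 = 0.01050 mol/L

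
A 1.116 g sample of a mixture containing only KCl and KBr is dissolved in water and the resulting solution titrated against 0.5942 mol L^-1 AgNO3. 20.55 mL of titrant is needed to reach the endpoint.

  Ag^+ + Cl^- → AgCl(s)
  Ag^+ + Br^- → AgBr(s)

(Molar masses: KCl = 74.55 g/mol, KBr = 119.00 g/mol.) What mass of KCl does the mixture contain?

0.5653 g

n(AgNO3) = 0.02055 × 0.5942 = 0.01221 mol
Let x = n(KCl), y = n(KBr).
Titrant: 1x + 1y = 0.01221;  mass: 74.55x + 119.00y = 1.116
Solving, x = 7.583 × 10^-3 mol, y = 4.627 × 10^-3 mol
mass of KCl = 7.583 × 10^-3 × 74.55 = 0.5653 g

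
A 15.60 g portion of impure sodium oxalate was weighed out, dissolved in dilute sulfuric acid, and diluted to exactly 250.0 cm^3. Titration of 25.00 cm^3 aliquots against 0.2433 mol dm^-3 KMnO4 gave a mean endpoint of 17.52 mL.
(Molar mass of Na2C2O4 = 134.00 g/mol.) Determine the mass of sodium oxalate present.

2 MnO4^- + 5 C2O4^2- + 16 H^+ → 2 Mn^2+ + 10 CO2 + 8 H2O
n(KMnO4) per titration = 0.01752 × 0.2433 = 4.263 × 10^-3 mol
From the 5:2 ratio, n(Na2C2O4) in each aliquot = 5/2 × 4.263 × 10^-3 = 0.01066 mol
n(Na2C2O4) in the whole flask = 0.01066 × 250.0/25.00 = 0.1066 mol
mass of Na2C2O4 = 0.1066 × 134.00 = 14.28 g

14.28 g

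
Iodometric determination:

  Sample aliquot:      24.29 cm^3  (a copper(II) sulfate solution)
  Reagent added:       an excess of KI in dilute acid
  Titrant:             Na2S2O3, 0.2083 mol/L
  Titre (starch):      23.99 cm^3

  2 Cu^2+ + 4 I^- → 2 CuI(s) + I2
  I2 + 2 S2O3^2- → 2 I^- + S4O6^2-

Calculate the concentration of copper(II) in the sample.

n(S2O3^2-) = 0.02399 × 0.2083 = 4.997 × 10^-3 mol
n(I2) = n(S2O3^2-)/2 = 2.499 × 10^-3 mol
From the 2:1 ratio, n(Cu2+) in the aliquot = 2/1 × 2.499 × 10^-3 = 4.997 × 10^-3 mol
[Cu2+] = 4.997 × 10^-3 / 0.02429 = 0.2057 mol/L

0.2057 mol/L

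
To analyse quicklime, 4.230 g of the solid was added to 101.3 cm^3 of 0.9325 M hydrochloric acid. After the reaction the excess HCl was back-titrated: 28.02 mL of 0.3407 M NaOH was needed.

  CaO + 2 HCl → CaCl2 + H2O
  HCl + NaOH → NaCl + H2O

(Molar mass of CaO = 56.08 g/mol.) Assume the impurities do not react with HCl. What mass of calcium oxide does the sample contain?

n(HCl) added = 0.1013 × 0.9325 = 0.09446 mol
n(NaOH) used in back-titration = 0.02802 × 0.3407 = 9.546 × 10^-3 mol
n(HCl) left over = 9.546 × 10^-3 mol (1:1 ratio)
n(HCl) consumed by analyte = 0.09446 − 9.546 × 10^-3 = 0.08492 mol
From the 1:2 ratio, n(CaO) = 1/2 × 0.08492 = 0.04246 mol
mass of CaO = 0.04246 × 56.08 = 2.381 g

2.381 g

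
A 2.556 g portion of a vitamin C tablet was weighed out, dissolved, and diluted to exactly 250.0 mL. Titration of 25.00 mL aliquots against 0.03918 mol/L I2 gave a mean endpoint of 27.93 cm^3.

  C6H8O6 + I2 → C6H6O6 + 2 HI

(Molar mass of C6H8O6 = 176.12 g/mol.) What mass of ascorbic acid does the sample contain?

1.927 g

n(I2) per titration = 0.02793 × 0.03918 = 1.094 × 10^-3 mol
n(C6H8O6) in each aliquot = 1.094 × 10^-3 mol (1:1 ratio)
n(C6H8O6) in the whole flask = 1.094 × 10^-3 × 250.0/25.00 = 0.01094 mol
mass of C6H8O6 = 0.01094 × 176.12 = 1.927 g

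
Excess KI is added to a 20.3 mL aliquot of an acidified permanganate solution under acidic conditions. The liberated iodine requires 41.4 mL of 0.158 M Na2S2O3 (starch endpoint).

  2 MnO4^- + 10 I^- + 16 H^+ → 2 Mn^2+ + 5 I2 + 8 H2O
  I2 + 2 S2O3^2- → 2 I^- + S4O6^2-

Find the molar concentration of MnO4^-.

n(S2O3^2-) = 0.0414 × 0.158 = 6.54 × 10^-3 mol
n(I2) = n(S2O3^2-)/2 = 3.27 × 10^-3 mol
From the 2:5 ratio, n(MnO4^-) in the aliquot = 2/5 × 3.27 × 10^-3 = 1.31 × 10^-3 mol
[MnO4^-] = 1.31 × 10^-3 / 0.0203 = 0.0644 mol/L

0.0644 M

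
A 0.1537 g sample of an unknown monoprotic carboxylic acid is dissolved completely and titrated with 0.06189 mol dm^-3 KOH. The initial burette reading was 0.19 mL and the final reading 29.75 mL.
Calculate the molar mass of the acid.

84.01 g/mol

n(KOH) = 0.02956 L × 0.06189 mol/L = 1.829 × 10^-3 mol
n(HA) = 1.829 × 10^-3 mol (1:1 ratio)
M = m / n = 0.1537 g / 1.829 × 10^-3 mol = 84.01 g/mol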